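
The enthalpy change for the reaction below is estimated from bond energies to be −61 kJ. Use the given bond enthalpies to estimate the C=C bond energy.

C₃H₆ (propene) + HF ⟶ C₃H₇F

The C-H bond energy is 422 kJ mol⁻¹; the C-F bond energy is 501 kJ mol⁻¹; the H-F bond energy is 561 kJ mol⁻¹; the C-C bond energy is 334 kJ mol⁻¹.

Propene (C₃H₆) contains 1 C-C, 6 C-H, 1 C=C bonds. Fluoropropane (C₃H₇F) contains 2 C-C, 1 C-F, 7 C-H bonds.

D(C=C) ≈ 635 kJ/mol

Let D be the C=C bond energy.
Σ(broken) = 1×334 + 6×422 + 1×D + 1×561 = 3427 + D
Σ(formed) = 2×334 + 1×501 + 7×422 = 4123
ΔH = Σ(broken) − Σ(formed) = (3427 + D) − (4123) = −696 + D
Setting this equal to −61 kJ gives D = 635 kJ/mol.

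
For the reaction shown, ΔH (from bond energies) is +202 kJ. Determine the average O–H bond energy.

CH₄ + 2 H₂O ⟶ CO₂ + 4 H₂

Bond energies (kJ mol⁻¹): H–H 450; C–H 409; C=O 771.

D(O–H) ≈ 477 kJ/mol

Let D be the O–H bond energy.
Σ(broken) = 4×409 + 4×D = 1636 + 4D
Σ(formed) = 2×771 + 4×450 = 3342
ΔH = Σ(broken) − Σ(formed) = (1636 + 4D) − (3342) = −1706 + 4D
Setting this equal to +202 kJ gives 4D = 1908, so D = 477 kJ/mol.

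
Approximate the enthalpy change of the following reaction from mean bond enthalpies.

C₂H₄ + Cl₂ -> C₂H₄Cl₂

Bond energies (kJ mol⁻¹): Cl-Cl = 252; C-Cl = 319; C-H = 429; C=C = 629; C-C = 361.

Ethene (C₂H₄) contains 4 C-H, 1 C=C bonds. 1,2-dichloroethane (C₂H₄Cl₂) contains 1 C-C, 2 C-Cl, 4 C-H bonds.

ΔH ≈ −118 kJ

Bonds broken (reactants):
  C-H: 4 × 429 = 1716
  C=C: 1 × 629 = 629
  Cl-Cl: 1 × 252 = 252
  Σ(broken) = 2597 kJ
Bonds formed (products):
  C-C: 1 × 361 = 361
  C-Cl: 2 × 319 = 638
  C-H: 4 × 429 = 1716
  Σ(formed) = 2715 kJ
ΔH = Σ(broken) − Σ(formed) = 2597 − 2715 = −118 kJ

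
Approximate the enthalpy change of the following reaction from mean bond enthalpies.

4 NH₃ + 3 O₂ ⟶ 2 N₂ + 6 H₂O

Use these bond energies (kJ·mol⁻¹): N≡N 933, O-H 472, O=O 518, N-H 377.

Bonds broken (reactants):
  N-H: 12 × 377 = 4524
  O=O: 3 × 518 = 1554
  Σ(broken) = 6078 kJ
Bonds formed (products):
  N≡N: 2 × 933 = 1866
  O-H: 12 × 472 = 5664
  Σ(formed) = 7530 kJ
ΔH = Σ(broken) − Σ(formed) = 6078 − 7530 = −1452 kJ

ΔH ≈ −1452 kJ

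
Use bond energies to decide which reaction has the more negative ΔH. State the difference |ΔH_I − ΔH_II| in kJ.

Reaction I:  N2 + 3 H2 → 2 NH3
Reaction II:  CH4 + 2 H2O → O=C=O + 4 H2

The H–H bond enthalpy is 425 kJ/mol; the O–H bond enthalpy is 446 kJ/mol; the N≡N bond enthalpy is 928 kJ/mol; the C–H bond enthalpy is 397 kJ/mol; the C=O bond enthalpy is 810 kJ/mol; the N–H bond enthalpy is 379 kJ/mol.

Reaction I:
  Bonds broken (reactants):
    H–H: 3 × 425 = 1275
    N≡N: 1 × 928 = 928
    Σ(broken) = 2203 kJ
  Bonds formed (products):
    N–H: 6 × 379 = 2274
    Σ(formed) = 2274 kJ
  ΔH_I = 2203 − 2274 = −71 kJ
Reaction II:
  Bonds broken (reactants):
    C–H: 4 × 397 = 1588
    O–H: 4 × 446 = 1784
    Σ(broken) = 3372 kJ
  Bonds formed (products):
    C=O: 2 × 810 = 1620
    H–H: 4 × 425 = 1700
    Σ(formed) = 3320 kJ
  ΔH_II = 3372 − 3320 = +52 kJ
ΔH_I − ΔH_II = −123 kJ, so reaction I has the more negative ΔH; |ΔH_I − ΔH_II| = 123 kJ.

Reaction I, by 123 kJ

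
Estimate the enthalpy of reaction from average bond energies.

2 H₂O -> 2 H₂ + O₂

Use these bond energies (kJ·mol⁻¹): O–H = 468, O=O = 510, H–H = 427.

Bonds broken (reactants):
  O–H: 4 × 468 = 1872
  Σ(broken) = 1872 kJ
Bonds formed (products):
  H–H: 2 × 427 = 854
  O=O: 1 × 510 = 510
  Σ(formed) = 1364 kJ
ΔH = Σ(broken) − Σ(formed) = 1872 − 1364 = +508 kJ

ΔH ≈ +508 kJ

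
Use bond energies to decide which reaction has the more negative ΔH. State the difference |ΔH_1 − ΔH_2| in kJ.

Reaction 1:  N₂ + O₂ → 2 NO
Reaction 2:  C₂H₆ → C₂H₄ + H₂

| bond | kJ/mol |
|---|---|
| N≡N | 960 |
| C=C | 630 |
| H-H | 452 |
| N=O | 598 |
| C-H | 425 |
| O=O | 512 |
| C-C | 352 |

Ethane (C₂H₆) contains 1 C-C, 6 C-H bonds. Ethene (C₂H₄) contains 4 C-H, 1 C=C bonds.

Reaction 1:
  Bonds broken (reactants):
    N≡N: 1 × 960 = 960
    O=O: 1 × 512 = 512
    Σ(broken) = 1472 kJ
  Bonds formed (products):
    N=O: 2 × 598 = 1196
    Σ(formed) = 1196 kJ
  ΔH_1 = 1472 − 1196 = +276 kJ
Reaction 2:
  Bonds broken (reactants):
    C-C: 1 × 352 = 352
    C-H: 6 × 425 = 2550
    Σ(broken) = 2902 kJ
  Bonds formed (products):
    C-H: 4 × 425 = 1700
    C=C: 1 × 630 = 630
    H-H: 1 × 452 = 452
    Σ(formed) = 2782 kJ
  ΔH_2 = 2902 − 2782 = +120 kJ
ΔH_1 − ΔH_2 = +156 kJ, so reaction 2 has the more negative ΔH; |ΔH_1 − ΔH_2| = 156 kJ.

Reaction 2, by 156 kJ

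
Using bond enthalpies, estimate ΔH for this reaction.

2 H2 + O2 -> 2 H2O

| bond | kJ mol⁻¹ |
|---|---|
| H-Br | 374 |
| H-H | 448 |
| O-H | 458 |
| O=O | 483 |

ΔH ≈ −453 kJ

Bonds broken (reactants):
  H-H: 2 × 448 = 896
  O=O: 1 × 483 = 483
  Σ(broken) = 1379 kJ
Bonds formed (products):
  O-H: 4 × 458 = 1832
  Σ(formed) = 1832 kJ
ΔH = Σ(broken) − Σ(formed) = 1379 − 1832 = −453 kJ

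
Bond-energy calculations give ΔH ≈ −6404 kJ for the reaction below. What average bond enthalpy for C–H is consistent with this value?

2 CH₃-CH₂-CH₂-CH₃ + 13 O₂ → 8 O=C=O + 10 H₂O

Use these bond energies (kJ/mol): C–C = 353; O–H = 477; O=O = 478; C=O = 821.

Let D be the C–H bond energy.
Σ(broken) = 6×353 + 20×D + 13×478 = 8332 + 20D
Σ(formed) = 16×821 + 20×477 = 22676
ΔH = Σ(broken) − Σ(formed) = (8332 + 20D) − (22676) = −14344 + 20D
Setting this equal to −6404 kJ gives 20D = 7940, so D = 397 kJ/mol.

D(C–H) ≈ 397 kJ/mol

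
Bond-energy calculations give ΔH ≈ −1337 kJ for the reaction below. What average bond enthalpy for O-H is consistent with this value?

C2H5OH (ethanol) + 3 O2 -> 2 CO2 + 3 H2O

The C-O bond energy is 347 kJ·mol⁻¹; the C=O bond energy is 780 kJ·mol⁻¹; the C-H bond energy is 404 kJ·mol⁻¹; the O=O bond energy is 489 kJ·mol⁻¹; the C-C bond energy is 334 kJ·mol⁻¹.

Let D be the O-H bond energy.
Σ(broken) = 1×334 + 5×404 + 1×347 + 1×D + 3×489 = 4168 + D
Σ(formed) = 4×780 + 6×D = 3120 + 6D
ΔH = Σ(broken) − Σ(formed) = (4168 + D) − (3120 + 6D) = +1048 − 5D
Setting this equal to −1337 kJ gives 5D = 2385, so D = 477 kJ/mol.

D(O-H) ≈ 477 kJ/mol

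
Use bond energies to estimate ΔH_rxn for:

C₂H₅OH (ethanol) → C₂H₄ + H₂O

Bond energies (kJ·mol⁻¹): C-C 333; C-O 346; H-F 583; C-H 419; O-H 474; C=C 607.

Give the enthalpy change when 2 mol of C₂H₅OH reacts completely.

ΔH = +34 kJ

Bonds broken (reactants):
  C-C: 1 × 333 = 333
  C-H: 5 × 419 = 2095
  C-O: 1 × 346 = 346
  O-H: 1 × 474 = 474
  Σ(broken) = 3248 kJ
Bonds formed (products):
  C-H: 4 × 419 = 1676
  C=C: 1 × 607 = 607
  O-H: 2 × 474 = 948
  Σ(formed) = 3231 kJ
ΔH = Σ(broken) − Σ(formed) = 3248 − 3231 = +17 kJ
For 2× the reaction as written: 2 × (+17) = +34 kJ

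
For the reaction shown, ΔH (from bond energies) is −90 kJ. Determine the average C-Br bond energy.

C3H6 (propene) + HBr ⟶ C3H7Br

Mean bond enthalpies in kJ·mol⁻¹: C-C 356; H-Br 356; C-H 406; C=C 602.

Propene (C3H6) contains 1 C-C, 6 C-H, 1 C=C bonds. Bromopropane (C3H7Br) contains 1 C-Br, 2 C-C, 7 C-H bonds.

Let D be the C-Br bond energy.
Σ(broken) = 1×356 + 6×406 + 1×602 + 1×356 = 3750
Σ(formed) = 1×D + 2×356 + 7×406 = 3554 + D
ΔH = Σ(broken) − Σ(formed) = (3750) − (3554 + D) = +196 − D
Setting this equal to −90 kJ gives D = 286 kJ/mol.

D(C-Br) ≈ 286 kJ/mol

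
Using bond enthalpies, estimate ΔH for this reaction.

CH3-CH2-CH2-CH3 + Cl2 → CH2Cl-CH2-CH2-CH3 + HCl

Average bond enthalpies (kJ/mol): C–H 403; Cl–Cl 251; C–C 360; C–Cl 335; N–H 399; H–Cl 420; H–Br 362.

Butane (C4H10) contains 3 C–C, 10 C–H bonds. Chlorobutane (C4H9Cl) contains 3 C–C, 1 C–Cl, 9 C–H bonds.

ΔH ≈ −101 kJ

Bonds broken (reactants):
  C–C: 3 × 360 = 1080
  C–H: 10 × 403 = 4030
  Cl–Cl: 1 × 251 = 251
  Σ(broken) = 5361 kJ
Bonds formed (products):
  C–C: 3 × 360 = 1080
  C–Cl: 1 × 335 = 335
  C–H: 9 × 403 = 3627
  H–Cl: 1 × 420 = 420
  Σ(formed) = 5462 kJ
ΔH = Σ(broken) − Σ(formed) = 5361 − 5462 = −101 kJ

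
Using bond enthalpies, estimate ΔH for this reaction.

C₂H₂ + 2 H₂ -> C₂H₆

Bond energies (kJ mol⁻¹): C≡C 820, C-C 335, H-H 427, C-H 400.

ΔH ≈ −261 kJ

Bonds broken (reactants):
  C≡C: 1 × 820 = 820
  C-H: 2 × 400 = 800
  H-H: 2 × 427 = 854
  Σ(broken) = 2474 kJ
Bonds formed (products):
  C-C: 1 × 335 = 335
  C-H: 6 × 400 = 2400
  Σ(formed) = 2735 kJ
ΔH = Σ(broken) − Σ(formed) = 2474 − 2735 = −261 kJ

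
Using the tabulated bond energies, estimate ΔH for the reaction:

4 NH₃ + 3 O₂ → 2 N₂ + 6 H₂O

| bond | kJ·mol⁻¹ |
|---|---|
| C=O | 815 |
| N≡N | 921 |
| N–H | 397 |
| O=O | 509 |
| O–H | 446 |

Bonds broken (reactants):
  N–H: 12 × 397 = 4764
  O=O: 3 × 509 = 1527
  Σ(broken) = 6291 kJ
Bonds formed (products):
  N≡N: 2 × 921 = 1842
  O–H: 12 × 446 = 5352
  Σ(formed) = 7194 kJ
ΔH = Σ(broken) − Σ(formed) = 6291 − 7194 = −903 kJ

ΔH ≈ −903 kJ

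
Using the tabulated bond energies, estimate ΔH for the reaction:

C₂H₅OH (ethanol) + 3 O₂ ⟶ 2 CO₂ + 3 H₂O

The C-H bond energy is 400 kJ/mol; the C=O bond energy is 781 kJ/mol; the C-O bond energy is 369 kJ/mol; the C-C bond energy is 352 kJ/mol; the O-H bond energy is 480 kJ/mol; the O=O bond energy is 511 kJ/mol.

ΔH ≈ −1270 kJ

Bonds broken (reactants):
  C-C: 1 × 352 = 352
  C-H: 5 × 400 = 2000
  C-O: 1 × 369 = 369
  O-H: 1 × 480 = 480
  O=O: 3 × 511 = 1533
  Σ(broken) = 4734 kJ
Bonds formed (products):
  C=O: 4 × 781 = 3124
  O-H: 6 × 480 = 2880
  Σ(formed) = 6004 kJ
ΔH = Σ(broken) − Σ(formed) = 4734 − 6004 = −1270 kJ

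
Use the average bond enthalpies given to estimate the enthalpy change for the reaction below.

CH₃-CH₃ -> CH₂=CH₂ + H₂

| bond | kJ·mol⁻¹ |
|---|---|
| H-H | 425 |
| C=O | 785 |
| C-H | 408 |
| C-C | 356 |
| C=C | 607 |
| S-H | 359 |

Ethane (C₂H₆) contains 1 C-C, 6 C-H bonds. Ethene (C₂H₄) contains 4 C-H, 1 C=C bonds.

ΔH ≈ +140 kJ

Bonds broken (reactants):
  C-C: 1 × 356 = 356
  C-H: 6 × 408 = 2448
  Σ(broken) = 2804 kJ
Bonds formed (products):
  C-H: 4 × 408 = 1632
  C=C: 1 × 607 = 607
  H-H: 1 × 425 = 425
  Σ(formed) = 2664 kJ
ΔH = Σ(broken) − Σ(formed) = 2804 − 2664 = +140 kJ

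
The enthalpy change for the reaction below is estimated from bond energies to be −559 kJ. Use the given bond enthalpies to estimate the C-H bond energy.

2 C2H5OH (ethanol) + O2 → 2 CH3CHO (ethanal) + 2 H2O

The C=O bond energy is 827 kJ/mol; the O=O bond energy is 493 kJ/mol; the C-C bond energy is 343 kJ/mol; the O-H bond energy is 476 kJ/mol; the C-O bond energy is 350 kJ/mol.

D(C-H) ≈ 427 kJ/mol

Let D be the C-H bond energy.
Σ(broken) = 2×343 + 10×D + 2×350 + 2×476 + 1×493 = 2831 + 10D
Σ(formed) = 2×343 + 8×D + 2×827 + 4×476 = 4244 + 8D
ΔH = Σ(broken) − Σ(formed) = (2831 + 10D) − (4244 + 8D) = −1413 + 2D
Setting this equal to −559 kJ gives 2D = 854, so D = 427 kJ/mol.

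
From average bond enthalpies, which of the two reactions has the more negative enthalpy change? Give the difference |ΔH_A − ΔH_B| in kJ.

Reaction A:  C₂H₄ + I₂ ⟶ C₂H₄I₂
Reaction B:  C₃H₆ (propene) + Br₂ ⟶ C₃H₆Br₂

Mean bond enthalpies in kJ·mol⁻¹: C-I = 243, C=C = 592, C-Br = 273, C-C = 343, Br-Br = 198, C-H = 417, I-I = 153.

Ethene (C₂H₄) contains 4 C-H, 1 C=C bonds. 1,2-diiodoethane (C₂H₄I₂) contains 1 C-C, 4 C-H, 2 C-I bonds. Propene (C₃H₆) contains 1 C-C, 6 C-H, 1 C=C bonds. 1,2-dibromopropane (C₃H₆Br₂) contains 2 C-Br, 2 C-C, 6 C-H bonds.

Reaction A:
  Bonds broken (reactants):
    C-H: 4 × 417 = 1668
    C=C: 1 × 592 = 592
    I-I: 1 × 153 = 153
    Σ(broken) = 2413 kJ
  Bonds formed (products):
    C-C: 1 × 343 = 343
    C-H: 4 × 417 = 1668
    C-I: 2 × 243 = 486
    Σ(formed) = 2497 kJ
  ΔH_A = 2413 − 2497 = −84 kJ
Reaction B:
  Bonds broken (reactants):
    Br-Br: 1 × 198 = 198
    C-C: 1 × 343 = 343
    C-H: 6 × 417 = 2502
    C=C: 1 × 592 = 592
    Σ(broken) = 3635 kJ
  Bonds formed (products):
    C-Br: 2 × 273 = 546
    C-C: 2 × 343 = 686
    C-H: 6 × 417 = 2502
    Σ(formed) = 3734 kJ
  ΔH_B = 3635 − 3734 = −99 kJ
ΔH_A − ΔH_B = +15 kJ, so reaction B has the more negative ΔH; |ΔH_A − ΔH_B| = 15 kJ.

Reaction B, by 15 kJ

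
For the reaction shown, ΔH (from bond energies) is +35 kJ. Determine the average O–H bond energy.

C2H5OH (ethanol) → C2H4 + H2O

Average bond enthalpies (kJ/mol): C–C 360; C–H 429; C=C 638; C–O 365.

Let D be the O–H bond energy.
Σ(broken) = 1×360 + 5×429 + 1×365 + 1×D = 2870 + D
Σ(formed) = 4×429 + 1×638 + 2×D = 2354 + 2D
ΔH = Σ(broken) − Σ(formed) = (2870 + D) − (2354 + 2D) = +516 − D
Setting this equal to +35 kJ gives D = 481 kJ/mol.

D(O–H) ≈ 481 kJ/mol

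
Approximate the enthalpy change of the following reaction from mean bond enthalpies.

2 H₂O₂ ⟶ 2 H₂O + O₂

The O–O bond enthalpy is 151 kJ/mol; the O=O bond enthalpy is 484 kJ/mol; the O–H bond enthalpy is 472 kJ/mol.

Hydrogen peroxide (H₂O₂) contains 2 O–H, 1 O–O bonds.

Bonds broken (reactants):
  O–H: 4 × 472 = 1888
  O–O: 2 × 151 = 302
  Σ(broken) = 2190 kJ
Bonds formed (products):
  O–H: 4 × 472 = 1888
  O=O: 1 × 484 = 484
  Σ(formed) = 2372 kJ
ΔH = Σ(broken) − Σ(formed) = 2190 − 2372 = −182 kJ

ΔH ≈ −182 kJ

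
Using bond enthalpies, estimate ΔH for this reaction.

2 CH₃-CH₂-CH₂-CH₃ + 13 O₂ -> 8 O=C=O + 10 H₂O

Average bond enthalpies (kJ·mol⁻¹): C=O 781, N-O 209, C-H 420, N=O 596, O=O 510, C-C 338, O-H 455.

ΔH ≈ −4538 kJ

Bonds broken (reactants):
  C-C: 6 × 338 = 2028
  C-H: 20 × 420 = 8400
  O=O: 13 × 510 = 6630
  Σ(broken) = 17058 kJ
Bonds formed (products):
  C=O: 16 × 781 = 12496
  O-H: 20 × 455 = 9100
  Σ(formed) = 21596 kJ
ΔH = Σ(broken) − Σ(formed) = 17058 − 21596 = −4538 kJ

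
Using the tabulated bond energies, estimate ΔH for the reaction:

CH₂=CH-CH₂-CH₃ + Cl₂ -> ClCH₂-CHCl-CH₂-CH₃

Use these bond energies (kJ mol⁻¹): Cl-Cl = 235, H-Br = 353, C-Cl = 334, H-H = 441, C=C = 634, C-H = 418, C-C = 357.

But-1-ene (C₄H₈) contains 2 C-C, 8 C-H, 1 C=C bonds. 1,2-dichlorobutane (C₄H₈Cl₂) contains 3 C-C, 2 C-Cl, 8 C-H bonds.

Bonds broken (reactants):
  C-C: 2 × 357 = 714
  C-H: 8 × 418 = 3344
  C=C: 1 × 634 = 634
  Cl-Cl: 1 × 235 = 235
  Σ(broken) = 4927 kJ
Bonds formed (products):
  C-C: 3 × 357 = 1071
  C-Cl: 2 × 334 = 668
  C-H: 8 × 418 = 3344
  Σ(formed) = 5083 kJ
ΔH = Σ(broken) − Σ(formed) = 4927 − 5083 = −156 kJ

ΔH ≈ −156 kJ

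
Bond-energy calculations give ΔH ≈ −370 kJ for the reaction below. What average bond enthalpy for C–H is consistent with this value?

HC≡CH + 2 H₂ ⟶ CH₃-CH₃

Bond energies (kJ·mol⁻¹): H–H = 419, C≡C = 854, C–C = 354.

D(C–H) ≈ 427 kJ/mol

Let D be the C–H bond energy.
Σ(broken) = 1×854 + 2×D + 2×419 = 1692 + 2D
Σ(formed) = 1×354 + 6×D = 354 + 6D
ΔH = Σ(broken) − Σ(formed) = (1692 + 2D) − (354 + 6D) = +1338 − 4D
Setting this equal to −370 kJ gives 4D = 1708, so D = 427 kJ/mol.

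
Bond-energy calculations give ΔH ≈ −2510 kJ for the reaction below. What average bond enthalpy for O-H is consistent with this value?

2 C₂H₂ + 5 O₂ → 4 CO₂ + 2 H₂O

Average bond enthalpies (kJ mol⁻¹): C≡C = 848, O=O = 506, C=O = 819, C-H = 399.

Let D be the O-H bond energy.
Σ(broken) = 2×848 + 4×399 + 5×506 = 5822
Σ(formed) = 8×819 + 4×D = 6552 + 4D
ΔH = Σ(broken) − Σ(formed) = (5822) − (6552 + 4D) = −730 − 4D
Setting this equal to −2510 kJ gives 4D = 1780, so D = 445 kJ/mol.

D(O-H) ≈ 445 kJ/mol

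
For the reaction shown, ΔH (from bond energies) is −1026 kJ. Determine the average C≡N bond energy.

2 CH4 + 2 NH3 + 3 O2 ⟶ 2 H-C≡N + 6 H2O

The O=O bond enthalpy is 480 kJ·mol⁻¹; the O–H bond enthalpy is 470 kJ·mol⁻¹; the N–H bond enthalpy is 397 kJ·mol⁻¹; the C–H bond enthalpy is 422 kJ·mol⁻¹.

Let D be the C≡N bond energy.
Σ(broken) = 8×422 + 6×397 + 3×480 = 7198
Σ(formed) = 2×D + 2×422 + 12×470 = 6484 + 2D
ΔH = Σ(broken) − Σ(formed) = (7198) − (6484 + 2D) = +714 − 2D
Setting this equal to −1026 kJ gives 2D = 1740, so D = 870 kJ/mol.

D(C≡N) ≈ 870 kJ/mol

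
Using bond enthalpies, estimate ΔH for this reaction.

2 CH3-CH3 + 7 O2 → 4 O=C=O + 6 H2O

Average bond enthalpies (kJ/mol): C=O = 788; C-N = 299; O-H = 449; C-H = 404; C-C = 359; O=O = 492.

Bonds broken (reactants):
  C-C: 2 × 359 = 718
  C-H: 12 × 404 = 4848
  O=O: 7 × 492 = 3444
  Σ(broken) = 9010 kJ
Bonds formed (products):
  C=O: 8 × 788 = 6304
  O-H: 12 × 449 = 5388
  Σ(formed) = 11692 kJ
ΔH = Σ(broken) − Σ(formed) = 9010 − 11692 = −2682 kJ

ΔH ≈ −2682 kJ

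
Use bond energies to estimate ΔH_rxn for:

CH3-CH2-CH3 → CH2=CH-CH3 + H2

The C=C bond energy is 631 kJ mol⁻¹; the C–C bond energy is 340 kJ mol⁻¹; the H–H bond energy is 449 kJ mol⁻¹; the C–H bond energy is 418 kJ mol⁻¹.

Bonds broken (reactants):
  C–C: 2 × 340 = 680
  C–H: 8 × 418 = 3344
  Σ(broken) = 4024 kJ
Bonds formed (products):
  C–C: 1 × 340 = 340
  C–H: 6 × 418 = 2508
  C=C: 1 × 631 = 631
  H–H: 1 × 449 = 449
  Σ(formed) = 3928 kJ
ΔH = Σ(broken) − Σ(formed) = 4024 − 3928 = +96 kJ

ΔH ≈ +96 kJ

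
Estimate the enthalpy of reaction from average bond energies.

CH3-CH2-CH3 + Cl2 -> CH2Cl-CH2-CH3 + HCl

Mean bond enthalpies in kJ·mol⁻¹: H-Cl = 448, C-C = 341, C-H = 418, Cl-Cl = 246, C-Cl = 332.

Bonds broken (reactants):
  C-C: 2 × 341 = 682
  C-H: 8 × 418 = 3344
  Cl-Cl: 1 × 246 = 246
  Σ(broken) = 4272 kJ
Bonds formed (products):
  C-C: 2 × 341 = 682
  C-Cl: 1 × 332 = 332
  C-H: 7 × 418 = 2926
  H-Cl: 1 × 448 = 448
  Σ(formed) = 4388 kJ
ΔH = Σ(broken) − Σ(formed) = 4272 − 4388 = −116 kJ

ΔH ≈ −116 kJ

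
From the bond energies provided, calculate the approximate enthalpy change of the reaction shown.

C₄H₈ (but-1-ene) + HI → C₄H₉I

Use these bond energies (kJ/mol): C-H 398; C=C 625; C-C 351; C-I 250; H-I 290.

Bonds broken (reactants):
  C-C: 2 × 351 = 702
  C-H: 8 × 398 = 3184
  C=C: 1 × 625 = 625
  H-I: 1 × 290 = 290
  Σ(broken) = 4801 kJ
Bonds formed (products):
  C-C: 3 × 351 = 1053
  C-H: 9 × 398 = 3582
  C-I: 1 × 250 = 250
  Σ(formed) = 4885 kJ
ΔH = Σ(broken) − Σ(formed) = 4801 − 4885 = −84 kJ

ΔH ≈ −84 kJ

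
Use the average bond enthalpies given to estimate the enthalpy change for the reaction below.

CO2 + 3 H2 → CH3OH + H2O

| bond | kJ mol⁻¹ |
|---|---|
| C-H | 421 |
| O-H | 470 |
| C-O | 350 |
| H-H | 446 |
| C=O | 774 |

Bonds broken (reactants):
  C=O: 2 × 774 = 1548
  H-H: 3 × 446 = 1338
  Σ(broken) = 2886 kJ
Bonds formed (products):
  C-H: 3 × 421 = 1263
  C-O: 1 × 350 = 350
  O-H: 3 × 470 = 1410
  Σ(formed) = 3023 kJ
ΔH = Σ(broken) − Σ(formed) = 2886 − 3023 = −137 kJ

ΔH ≈ −137 kJ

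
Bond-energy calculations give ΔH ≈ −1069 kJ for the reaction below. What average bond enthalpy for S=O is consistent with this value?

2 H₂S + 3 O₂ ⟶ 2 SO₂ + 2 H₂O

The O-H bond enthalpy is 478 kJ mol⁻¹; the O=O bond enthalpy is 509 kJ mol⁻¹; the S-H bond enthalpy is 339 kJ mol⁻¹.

D(S=O) ≈ 510 kJ/mol

Let D be the S=O bond energy.
Σ(broken) = 3×509 + 4×339 = 2883
Σ(formed) = 4×478 + 4×D = 1912 + 4D
ΔH = Σ(broken) − Σ(formed) = (2883) − (1912 + 4D) = +971 − 4D
Setting this equal to −1069 kJ gives 4D = 2040, so D = 510 kJ/mol.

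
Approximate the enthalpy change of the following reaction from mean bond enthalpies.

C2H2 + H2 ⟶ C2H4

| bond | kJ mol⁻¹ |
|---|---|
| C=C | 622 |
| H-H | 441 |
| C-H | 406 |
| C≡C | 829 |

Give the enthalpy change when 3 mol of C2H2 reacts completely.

Bonds broken (reactants):
  C≡C: 1 × 829 = 829
  C-H: 2 × 406 = 812
  H-H: 1 × 441 = 441
  Σ(broken) = 2082 kJ
Bonds formed (products):
  C-H: 4 × 406 = 1624
  C=C: 1 × 622 = 622
  Σ(formed) = 2246 kJ
ΔH = Σ(broken) − Σ(formed) = 2082 − 2246 = −164 kJ
For 3× the reaction as written: 3 × (−164) = −492 kJ

ΔH = −492 kJ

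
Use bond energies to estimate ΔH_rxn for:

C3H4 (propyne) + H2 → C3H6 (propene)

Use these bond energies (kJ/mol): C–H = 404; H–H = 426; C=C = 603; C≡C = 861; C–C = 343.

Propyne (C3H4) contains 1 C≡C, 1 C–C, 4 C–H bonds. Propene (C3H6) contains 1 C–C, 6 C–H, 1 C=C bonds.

ΔH ≈ −124 kJ

Bonds broken (reactants):
  C≡C: 1 × 861 = 861
  C–C: 1 × 343 = 343
  C–H: 4 × 404 = 1616
  H–H: 1 × 426 = 426
  Σ(broken) = 3246 kJ
Bonds formed (products):
  C–C: 1 × 343 = 343
  C–H: 6 × 404 = 2424
  C=C: 1 × 603 = 603
  Σ(formed) = 3370 kJ
ΔH = Σ(broken) − Σ(formed) = 3246 − 3370 = −124 kJ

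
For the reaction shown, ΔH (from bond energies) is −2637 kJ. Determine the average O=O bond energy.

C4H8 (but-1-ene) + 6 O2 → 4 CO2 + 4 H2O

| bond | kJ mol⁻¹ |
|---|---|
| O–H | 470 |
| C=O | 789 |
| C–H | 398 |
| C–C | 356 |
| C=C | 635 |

Let D be the O=O bond energy.
Σ(broken) = 2×356 + 8×398 + 1×635 + 6×D = 4531 + 6D
Σ(formed) = 8×789 + 8×470 = 10072
ΔH = Σ(broken) − Σ(formed) = (4531 + 6D) − (10072) = −5541 + 6D
Setting this equal to −2637 kJ gives 6D = 2904, so D = 484 kJ/mol.

D(O=O) ≈ 484 kJ/mol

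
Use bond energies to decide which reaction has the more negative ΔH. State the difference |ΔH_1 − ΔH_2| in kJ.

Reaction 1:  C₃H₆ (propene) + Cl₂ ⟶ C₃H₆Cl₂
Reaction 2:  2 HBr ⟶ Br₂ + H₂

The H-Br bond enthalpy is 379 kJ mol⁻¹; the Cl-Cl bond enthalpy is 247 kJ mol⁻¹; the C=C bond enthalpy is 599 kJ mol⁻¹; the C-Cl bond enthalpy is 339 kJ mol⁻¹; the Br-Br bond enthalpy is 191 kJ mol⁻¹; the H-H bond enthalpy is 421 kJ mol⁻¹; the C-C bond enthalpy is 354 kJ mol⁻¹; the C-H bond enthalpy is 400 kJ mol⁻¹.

Reaction 1:
  Bonds broken (reactants):
    C-C: 1 × 354 = 354
    C-H: 6 × 400 = 2400
    C=C: 1 × 599 = 599
    Cl-Cl: 1 × 247 = 247
    Σ(broken) = 3600 kJ
  Bonds formed (products):
    C-C: 2 × 354 = 708
    C-Cl: 2 × 339 = 678
    C-H: 6 × 400 = 2400
    Σ(formed) = 3786 kJ
  ΔH_1 = 3600 − 3786 = −186 kJ
Reaction 2:
  Bonds broken (reactants):
    H-Br: 2 × 379 = 758
    Σ(broken) = 758 kJ
  Bonds formed (products):
    Br-Br: 1 × 191 = 191
    H-H: 1 × 421 = 421
    Σ(formed) = 612 kJ
  ΔH_2 = 758 − 612 = +146 kJ
ΔH_1 − ΔH_2 = −332 kJ, so reaction 1 has the more negative ΔH; |ΔH_1 − ΔH_2| = 332 kJ.

Reaction 1, by 332 kJ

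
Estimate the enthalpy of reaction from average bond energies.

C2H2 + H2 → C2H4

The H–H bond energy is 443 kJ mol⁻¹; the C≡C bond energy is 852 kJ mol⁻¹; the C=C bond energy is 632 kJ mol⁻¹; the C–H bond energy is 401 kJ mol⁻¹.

Bonds broken (reactants):
  C≡C: 1 × 852 = 852
  C–H: 2 × 401 = 802
  H–H: 1 × 443 = 443
  Σ(broken) = 2097 kJ
Bonds formed (products):
  C–H: 4 × 401 = 1604
  C=C: 1 × 632 = 632
  Σ(formed) = 2236 kJ
ΔH = Σ(broken) − Σ(formed) = 2097 − 2236 = −139 kJ

ΔH ≈ −139 kJ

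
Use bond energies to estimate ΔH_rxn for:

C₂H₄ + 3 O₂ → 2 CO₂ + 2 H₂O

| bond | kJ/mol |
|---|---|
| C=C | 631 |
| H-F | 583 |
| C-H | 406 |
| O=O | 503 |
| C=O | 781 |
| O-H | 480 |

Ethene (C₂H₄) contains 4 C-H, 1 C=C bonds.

ΔH ≈ −1280 kJ

Bonds broken (reactants):
  C-H: 4 × 406 = 1624
  C=C: 1 × 631 = 631
  O=O: 3 × 503 = 1509
  Σ(broken) = 3764 kJ
Bonds formed (products):
  C=O: 4 × 781 = 3124
  O-H: 4 × 480 = 1920
  Σ(formed) = 5044 kJ
ΔH = Σ(broken) − Σ(formed) = 3764 − 5044 = −1280 kJ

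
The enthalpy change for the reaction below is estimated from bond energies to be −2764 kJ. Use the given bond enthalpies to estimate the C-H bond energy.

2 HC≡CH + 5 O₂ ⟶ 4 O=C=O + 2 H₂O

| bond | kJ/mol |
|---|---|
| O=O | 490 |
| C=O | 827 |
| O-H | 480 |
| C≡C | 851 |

Let D be the C-H bond energy.
Σ(broken) = 2×851 + 4×D + 5×490 = 4152 + 4D
Σ(formed) = 8×827 + 4×480 = 8536
ΔH = Σ(broken) − Σ(formed) = (4152 + 4D) − (8536) = −4384 + 4D
Setting this equal to −2764 kJ gives 4D = 1620, so D = 405 kJ/mol.

D(C-H) ≈ 405 kJ/mol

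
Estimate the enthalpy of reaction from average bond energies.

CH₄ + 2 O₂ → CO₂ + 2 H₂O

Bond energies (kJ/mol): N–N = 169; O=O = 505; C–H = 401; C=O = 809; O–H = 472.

Bonds broken (reactants):
  C–H: 4 × 401 = 1604
  O=O: 2 × 505 = 1010
  Σ(broken) = 2614 kJ
Bonds formed (products):
  C=O: 2 × 809 = 1618
  O–H: 4 × 472 = 1888
  Σ(formed) = 3506 kJ
ΔH = Σ(broken) − Σ(formed) = 2614 − 3506 = −892 kJ

ΔH ≈ −892 kJ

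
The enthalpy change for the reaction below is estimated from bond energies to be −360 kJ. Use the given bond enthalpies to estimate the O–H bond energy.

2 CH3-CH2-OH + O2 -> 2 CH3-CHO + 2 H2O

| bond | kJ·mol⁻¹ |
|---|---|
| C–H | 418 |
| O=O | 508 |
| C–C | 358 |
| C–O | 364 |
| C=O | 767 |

D(O–H) ≈ 449 kJ/mol

Let D be the O–H bond energy.
Σ(broken) = 2×358 + 10×418 + 2×364 + 2×D + 1×508 = 6132 + 2D
Σ(formed) = 2×358 + 8×418 + 2×767 + 4×D = 5594 + 4D
ΔH = Σ(broken) − Σ(formed) = (6132 + 2D) − (5594 + 4D) = +538 − 2D
Setting this equal to −360 kJ gives 2D = 898, so D = 449 kJ/mol.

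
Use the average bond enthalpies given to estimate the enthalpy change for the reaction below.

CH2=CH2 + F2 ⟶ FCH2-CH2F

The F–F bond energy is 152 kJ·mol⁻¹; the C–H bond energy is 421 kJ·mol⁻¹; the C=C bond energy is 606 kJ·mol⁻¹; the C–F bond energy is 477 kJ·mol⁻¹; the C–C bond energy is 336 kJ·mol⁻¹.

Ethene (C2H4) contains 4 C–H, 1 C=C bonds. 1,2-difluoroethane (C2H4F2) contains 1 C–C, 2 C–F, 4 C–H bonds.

ΔH ≈ −532 kJ

Bonds broken (reactants):
  C–H: 4 × 421 = 1684
  C=C: 1 × 606 = 606
  F–F: 1 × 152 = 152
  Σ(broken) = 2442 kJ
Bonds formed (products):
  C–C: 1 × 336 = 336
  C–F: 2 × 477 = 954
  C–H: 4 × 421 = 1684
  Σ(formed) = 2974 kJ
ΔH = Σ(broken) − Σ(formed) = 2442 − 2974 = −532 kJ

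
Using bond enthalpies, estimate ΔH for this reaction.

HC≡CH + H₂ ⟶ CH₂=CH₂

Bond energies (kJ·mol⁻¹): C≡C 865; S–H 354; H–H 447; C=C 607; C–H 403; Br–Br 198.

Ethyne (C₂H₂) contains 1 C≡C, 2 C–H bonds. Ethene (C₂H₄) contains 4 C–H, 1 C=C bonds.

Bonds broken (reactants):
  C≡C: 1 × 865 = 865
  C–H: 2 × 403 = 806
  H–H: 1 × 447 = 447
  Σ(broken) = 2118 kJ
Bonds formed (products):
  C–H: 4 × 403 = 1612
  C=C: 1 × 607 = 607
  Σ(formed) = 2219 kJ
ΔH = Σ(broken) − Σ(formed) = 2118 − 2219 = −101 kJ

ΔH ≈ −101 kJ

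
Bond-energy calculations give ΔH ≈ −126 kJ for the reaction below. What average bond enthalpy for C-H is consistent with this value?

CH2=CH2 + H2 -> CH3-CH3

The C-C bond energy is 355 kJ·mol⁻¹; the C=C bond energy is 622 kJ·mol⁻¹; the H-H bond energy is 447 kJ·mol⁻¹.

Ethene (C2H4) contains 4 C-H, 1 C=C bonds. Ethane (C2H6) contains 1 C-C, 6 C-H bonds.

D(C-H) ≈ 420 kJ/mol

Let D be the C-H bond energy.
Σ(broken) = 4×D + 1×622 + 1×447 = 1069 + 4D
Σ(formed) = 1×355 + 6×D = 355 + 6D
ΔH = Σ(broken) − Σ(formed) = (1069 + 4D) − (355 + 6D) = +714 − 2D
Setting this equal to −126 kJ gives 2D = 840, so D = 420 kJ/mol.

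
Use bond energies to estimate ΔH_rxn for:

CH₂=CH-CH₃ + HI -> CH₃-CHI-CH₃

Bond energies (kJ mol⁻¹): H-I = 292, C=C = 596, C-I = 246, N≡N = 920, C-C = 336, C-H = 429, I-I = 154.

Bonds broken (reactants):
  C-C: 1 × 336 = 336
  C-H: 6 × 429 = 2574
  C=C: 1 × 596 = 596
  H-I: 1 × 292 = 292
  Σ(broken) = 3798 kJ
Bonds formed (products):
  C-C: 2 × 336 = 672
  C-H: 7 × 429 = 3003
  C-I: 1 × 246 = 246
  Σ(formed) = 3921 kJ
ΔH = Σ(broken) − Σ(formed) = 3798 − 3921 = −123 kJ

ΔH ≈ −123 kJ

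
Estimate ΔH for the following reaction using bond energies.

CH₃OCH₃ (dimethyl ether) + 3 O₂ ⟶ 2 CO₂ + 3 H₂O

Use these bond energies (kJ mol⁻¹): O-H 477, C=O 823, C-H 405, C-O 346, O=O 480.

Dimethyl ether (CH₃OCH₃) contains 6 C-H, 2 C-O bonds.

ΔH ≈ −1592 kJ

Bonds broken (reactants):
  C-H: 6 × 405 = 2430
  C-O: 2 × 346 = 692
  O=O: 3 × 480 = 1440
  Σ(broken) = 4562 kJ
Bonds formed (products):
  C=O: 4 × 823 = 3292
  O-H: 6 × 477 = 2862
  Σ(formed) = 6154 kJ
ΔH = Σ(broken) − Σ(formed) = 4562 − 6154 = −1592 kJ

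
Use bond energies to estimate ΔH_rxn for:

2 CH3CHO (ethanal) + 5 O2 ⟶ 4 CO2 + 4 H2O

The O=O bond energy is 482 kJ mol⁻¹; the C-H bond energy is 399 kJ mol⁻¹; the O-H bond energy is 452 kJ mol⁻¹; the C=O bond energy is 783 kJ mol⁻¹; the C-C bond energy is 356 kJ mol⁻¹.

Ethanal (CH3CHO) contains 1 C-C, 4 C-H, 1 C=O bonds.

Bonds broken (reactants):
  C-C: 2 × 356 = 712
  C-H: 8 × 399 = 3192
  C=O: 2 × 783 = 1566
  O=O: 5 × 482 = 2410
  Σ(broken) = 7880 kJ
Bonds formed (products):
  C=O: 8 × 783 = 6264
  O-H: 8 × 452 = 3616
  Σ(formed) = 9880 kJ
ΔH = Σ(broken) − Σ(formed) = 7880 − 9880 = −2000 kJ

ΔH ≈ −2000 kJ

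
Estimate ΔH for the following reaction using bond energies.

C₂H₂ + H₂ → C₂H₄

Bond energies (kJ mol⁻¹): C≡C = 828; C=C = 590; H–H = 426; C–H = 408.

Bonds broken (reactants):
  C≡C: 1 × 828 = 828
  C–H: 2 × 408 = 816
  H–H: 1 × 426 = 426
  Σ(broken) = 2070 kJ
Bonds formed (products):
  C–H: 4 × 408 = 1632
  C=C: 1 × 590 = 590
  Σ(formed) = 2222 kJ
ΔH = Σ(broken) − Σ(formed) = 2070 − 2222 = −152 kJ

ΔH ≈ −152 kJ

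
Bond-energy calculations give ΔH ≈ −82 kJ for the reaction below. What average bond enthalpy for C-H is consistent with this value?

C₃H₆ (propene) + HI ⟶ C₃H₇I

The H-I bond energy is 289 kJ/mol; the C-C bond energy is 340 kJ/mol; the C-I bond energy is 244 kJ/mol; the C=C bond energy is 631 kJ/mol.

Let D be the C-H bond energy.
Σ(broken) = 1×340 + 6×D + 1×631 + 1×289 = 1260 + 6D
Σ(formed) = 2×340 + 7×D + 1×244 = 924 + 7D
ΔH = Σ(broken) − Σ(formed) = (1260 + 6D) − (924 + 7D) = +336 − D
Setting this equal to −82 kJ gives D = 418 kJ/mol.

D(C-H) ≈ 418 kJ/mol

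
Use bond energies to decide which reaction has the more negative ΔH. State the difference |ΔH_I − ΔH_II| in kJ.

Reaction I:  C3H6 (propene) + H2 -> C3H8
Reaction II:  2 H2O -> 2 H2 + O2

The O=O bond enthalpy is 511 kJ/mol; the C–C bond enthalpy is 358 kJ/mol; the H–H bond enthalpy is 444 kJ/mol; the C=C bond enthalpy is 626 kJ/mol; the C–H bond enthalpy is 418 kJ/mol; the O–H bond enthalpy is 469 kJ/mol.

Reaction I, by 601 kJ

Reaction I:
  Bonds broken (reactants):
    C–C: 1 × 358 = 358
    C–H: 6 × 418 = 2508
    C=C: 1 × 626 = 626
    H–H: 1 × 444 = 444
    Σ(broken) = 3936 kJ
  Bonds formed (products):
    C–C: 2 × 358 = 716
    C–H: 8 × 418 = 3344
    Σ(formed) = 4060 kJ
  ΔH_I = 3936 − 4060 = −124 kJ
Reaction II:
  Bonds broken (reactants):
    O–H: 4 × 469 = 1876
    Σ(broken) = 1876 kJ
  Bonds formed (products):
    H–H: 2 × 444 = 888
    O=O: 1 × 511 = 511
    Σ(formed) = 1399 kJ
  ΔH_II = 1876 − 1399 = +477 kJ
ΔH_I − ΔH_II = −601 kJ, so reaction I has the more negative ΔH; |ΔH_I − ΔH_II| = 601 kJ.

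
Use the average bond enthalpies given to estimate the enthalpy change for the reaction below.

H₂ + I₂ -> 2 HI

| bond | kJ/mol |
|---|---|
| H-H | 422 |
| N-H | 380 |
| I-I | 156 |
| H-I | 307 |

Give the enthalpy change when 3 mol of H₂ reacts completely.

ΔH = −108 kJ

Bonds broken (reactants):
  H-H: 1 × 422 = 422
  I-I: 1 × 156 = 156
  Σ(broken) = 578 kJ
Bonds formed (products):
  H-I: 2 × 307 = 614
  Σ(formed) = 614 kJ
ΔH = Σ(broken) − Σ(formed) = 578 − 614 = −36 kJ
For 3× the reaction as written: 3 × (−36) = −108 kJ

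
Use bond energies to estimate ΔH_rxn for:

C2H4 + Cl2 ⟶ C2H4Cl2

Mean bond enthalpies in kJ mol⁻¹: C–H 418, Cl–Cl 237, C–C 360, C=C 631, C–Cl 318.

Bonds broken (reactants):
  C–H: 4 × 418 = 1672
  C=C: 1 × 631 = 631
  Cl–Cl: 1 × 237 = 237
  Σ(broken) = 2540 kJ
Bonds formed (products):
  C–C: 1 × 360 = 360
  C–Cl: 2 × 318 = 636
  C–H: 4 × 418 = 1672
  Σ(formed) = 2668 kJ
ΔH = Σ(broken) − Σ(formed) = 2540 − 2668 = −128 kJ

ΔH ≈ −128 kJ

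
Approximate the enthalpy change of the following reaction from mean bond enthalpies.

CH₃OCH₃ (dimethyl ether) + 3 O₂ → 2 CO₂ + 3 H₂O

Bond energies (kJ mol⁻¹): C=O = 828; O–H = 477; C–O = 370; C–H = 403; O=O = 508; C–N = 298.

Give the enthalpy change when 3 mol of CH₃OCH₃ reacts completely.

Bonds broken (reactants):
  C–H: 6 × 403 = 2418
  C–O: 2 × 370 = 740
  O=O: 3 × 508 = 1524
  Σ(broken) = 4682 kJ
Bonds formed (products):
  C=O: 4 × 828 = 3312
  O–H: 6 × 477 = 2862
  Σ(formed) = 6174 kJ
ΔH = Σ(broken) − Σ(formed) = 4682 − 6174 = −1492 kJ
For 3× the reaction as written: 3 × (−1492) = −4476 kJ

ΔH = −4476 kJ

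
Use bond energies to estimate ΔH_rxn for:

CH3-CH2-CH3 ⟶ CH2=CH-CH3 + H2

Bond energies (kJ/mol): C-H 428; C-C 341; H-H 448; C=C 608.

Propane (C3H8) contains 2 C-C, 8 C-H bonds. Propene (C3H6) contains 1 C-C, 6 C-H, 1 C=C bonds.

ΔH ≈ +141 kJ

Bonds broken (reactants):
  C-C: 2 × 341 = 682
  C-H: 8 × 428 = 3424
  Σ(broken) = 4106 kJ
Bonds formed (products):
  C-C: 1 × 341 = 341
  C-H: 6 × 428 = 2568
  C=C: 1 × 608 = 608
  H-H: 1 × 448 = 448
  Σ(formed) = 3965 kJ
ΔH = Σ(broken) − Σ(formed) = 4106 − 3965 = +141 kJ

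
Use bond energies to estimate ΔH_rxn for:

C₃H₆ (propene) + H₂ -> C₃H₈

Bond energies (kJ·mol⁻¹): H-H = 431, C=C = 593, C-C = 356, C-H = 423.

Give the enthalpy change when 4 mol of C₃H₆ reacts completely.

Bonds broken (reactants):
  C-C: 1 × 356 = 356
  C-H: 6 × 423 = 2538
  C=C: 1 × 593 = 593
  H-H: 1 × 431 = 431
  Σ(broken) = 3918 kJ
Bonds formed (products):
  C-C: 2 × 356 = 712
  C-H: 8 × 423 = 3384
  Σ(formed) = 4096 kJ
ΔH = Σ(broken) − Σ(formed) = 3918 − 4096 = −178 kJ
For 4× the reaction as written: 4 × (−178) = −712 kJ

ΔH = −712 kJ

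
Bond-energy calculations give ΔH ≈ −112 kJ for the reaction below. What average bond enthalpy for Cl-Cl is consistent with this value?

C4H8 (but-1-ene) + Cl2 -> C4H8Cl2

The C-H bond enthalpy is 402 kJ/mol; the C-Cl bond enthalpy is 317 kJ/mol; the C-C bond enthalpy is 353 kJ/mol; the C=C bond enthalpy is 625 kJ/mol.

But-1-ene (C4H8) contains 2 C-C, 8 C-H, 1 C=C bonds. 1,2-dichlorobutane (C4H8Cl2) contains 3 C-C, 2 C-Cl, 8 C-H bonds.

D(Cl-Cl) ≈ 250 kJ/mol

Let D be the Cl-Cl bond energy.
Σ(broken) = 2×353 + 8×402 + 1×625 + 1×D = 4547 + D
Σ(formed) = 3×353 + 2×317 + 8×402 = 4909
ΔH = Σ(broken) − Σ(formed) = (4547 + D) − (4909) = −362 + D
Setting this equal to −112 kJ gives D = 250 kJ/mol.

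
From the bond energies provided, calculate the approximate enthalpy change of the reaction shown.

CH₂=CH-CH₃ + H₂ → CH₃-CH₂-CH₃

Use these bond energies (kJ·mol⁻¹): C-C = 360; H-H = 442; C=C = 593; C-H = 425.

Bonds broken (reactants):
  C-C: 1 × 360 = 360
  C-H: 6 × 425 = 2550
  C=C: 1 × 593 = 593
  H-H: 1 × 442 = 442
  Σ(broken) = 3945 kJ
Bonds formed (products):
  C-C: 2 × 360 = 720
  C-H: 8 × 425 = 3400
  Σ(formed) = 4120 kJ
ΔH = Σ(broken) − Σ(formed) = 3945 − 4120 = −175 kJ

ΔH ≈ −175 kJ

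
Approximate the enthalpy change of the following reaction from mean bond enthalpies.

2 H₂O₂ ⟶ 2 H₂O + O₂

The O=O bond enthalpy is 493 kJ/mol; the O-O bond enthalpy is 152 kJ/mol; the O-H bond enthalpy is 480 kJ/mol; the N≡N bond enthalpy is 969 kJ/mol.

Bonds broken (reactants):
  O-H: 4 × 480 = 1920
  O-O: 2 × 152 = 304
  Σ(broken) = 2224 kJ
Bonds formed (products):
  O-H: 4 × 480 = 1920
  O=O: 1 × 493 = 493
  Σ(formed) = 2413 kJ
ΔH = Σ(broken) − Σ(formed) = 2224 − 2413 = −189 kJ

ΔH ≈ −189 kJ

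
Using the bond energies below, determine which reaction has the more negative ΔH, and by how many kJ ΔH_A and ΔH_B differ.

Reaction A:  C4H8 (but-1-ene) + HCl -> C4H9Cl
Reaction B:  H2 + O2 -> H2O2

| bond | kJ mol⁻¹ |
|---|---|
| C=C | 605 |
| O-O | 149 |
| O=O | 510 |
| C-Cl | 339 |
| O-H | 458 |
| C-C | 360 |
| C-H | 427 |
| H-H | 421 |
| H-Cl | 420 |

Reaction A:
  Bonds broken (reactants):
    C-C: 2 × 360 = 720
    C-H: 8 × 427 = 3416
    C=C: 1 × 605 = 605
    H-Cl: 1 × 420 = 420
    Σ(broken) = 5161 kJ
  Bonds formed (products):
    C-C: 3 × 360 = 1080
    C-Cl: 1 × 339 = 339
    C-H: 9 × 427 = 3843
    Σ(formed) = 5262 kJ
  ΔH_A = 5161 − 5262 = −101 kJ
Reaction B:
  Bonds broken (reactants):
    H-H: 1 × 421 = 421
    O=O: 1 × 510 = 510
    Σ(broken) = 931 kJ
  Bonds formed (products):
    O-H: 2 × 458 = 916
    O-O: 1 × 149 = 149
    Σ(formed) = 1065 kJ
  ΔH_B = 931 − 1065 = −134 kJ
ΔH_A − ΔH_B = +33 kJ, so reaction B has the more negative ΔH; |ΔH_A − ΔH_B| = 33 kJ.

Reaction B, by 33 kJ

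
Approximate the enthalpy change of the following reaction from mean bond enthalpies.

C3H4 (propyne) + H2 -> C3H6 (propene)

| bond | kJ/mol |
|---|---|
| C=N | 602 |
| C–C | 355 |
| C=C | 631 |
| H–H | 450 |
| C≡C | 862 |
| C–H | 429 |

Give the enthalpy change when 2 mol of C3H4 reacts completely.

ΔH = −354 kJ

Bonds broken (reactants):
  C≡C: 1 × 862 = 862
  C–C: 1 × 355 = 355
  C–H: 4 × 429 = 1716
  H–H: 1 × 450 = 450
  Σ(broken) = 3383 kJ
Bonds formed (products):
  C–C: 1 × 355 = 355
  C–H: 6 × 429 = 2574
  C=C: 1 × 631 = 631
  Σ(formed) = 3560 kJ
ΔH = Σ(broken) − Σ(formed) = 3383 − 3560 = −177 kJ
For 2× the reaction as written: 2 × (−177) = −354 kJ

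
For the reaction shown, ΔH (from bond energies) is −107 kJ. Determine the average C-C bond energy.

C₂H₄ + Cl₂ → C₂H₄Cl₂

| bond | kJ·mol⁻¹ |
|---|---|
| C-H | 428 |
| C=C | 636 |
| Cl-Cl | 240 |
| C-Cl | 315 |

D(C-C) ≈ 353 kJ/mol

Let D be the C-C bond energy.
Σ(broken) = 4×428 + 1×636 + 1×240 = 2588
Σ(formed) = 1×D + 2×315 + 4×428 = 2342 + D
ΔH = Σ(broken) − Σ(formed) = (2588) − (2342 + D) = +246 − D
Setting this equal to −107 kJ gives D = 353 kJ/mol.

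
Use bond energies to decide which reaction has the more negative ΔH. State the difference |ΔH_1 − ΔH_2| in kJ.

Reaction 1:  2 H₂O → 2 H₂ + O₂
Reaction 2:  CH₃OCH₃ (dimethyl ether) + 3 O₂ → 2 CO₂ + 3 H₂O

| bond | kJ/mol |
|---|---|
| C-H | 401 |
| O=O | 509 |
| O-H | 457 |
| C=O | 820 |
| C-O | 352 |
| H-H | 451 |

Reaction 1:
  Bonds broken (reactants):
    O-H: 4 × 457 = 1828
    Σ(broken) = 1828 kJ
  Bonds formed (products):
    H-H: 2 × 451 = 902
    O=O: 1 × 509 = 509
    Σ(formed) = 1411 kJ
  ΔH_1 = 1828 − 1411 = +417 kJ
Reaction 2:
  Bonds broken (reactants):
    C-H: 6 × 401 = 2406
    C-O: 2 × 352 = 704
    O=O: 3 × 509 = 1527
    Σ(broken) = 4637 kJ
  Bonds formed (products):
    C=O: 4 × 820 = 3280
    O-H: 6 × 457 = 2742
    Σ(formed) = 6022 kJ
  ΔH_2 = 4637 − 6022 = −1385 kJ
ΔH_1 − ΔH_2 = +1802 kJ, so reaction 2 has the more negative ΔH; |ΔH_1 − ΔH_2| = 1802 kJ.

Reaction 2, by 1802 kJ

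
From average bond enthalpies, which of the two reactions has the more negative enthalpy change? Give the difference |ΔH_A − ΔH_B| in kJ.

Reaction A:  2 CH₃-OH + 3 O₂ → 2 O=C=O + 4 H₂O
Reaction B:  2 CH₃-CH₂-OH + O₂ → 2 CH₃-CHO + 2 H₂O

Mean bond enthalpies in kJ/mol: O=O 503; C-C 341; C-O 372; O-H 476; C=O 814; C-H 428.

Reaction A:
  Bonds broken (reactants):
    C-H: 6 × 428 = 2568
    C-O: 2 × 372 = 744
    O-H: 2 × 476 = 952
    O=O: 3 × 503 = 1509
    Σ(broken) = 5773 kJ
  Bonds formed (products):
    C=O: 4 × 814 = 3256
    O-H: 8 × 476 = 3808
    Σ(formed) = 7064 kJ
  ΔH_A = 5773 − 7064 = −1291 kJ
Reaction B:
  Bonds broken (reactants):
    C-C: 2 × 341 = 682
    C-H: 10 × 428 = 4280
    C-O: 2 × 372 = 744
    O-H: 2 × 476 = 952
    O=O: 1 × 503 = 503
    Σ(broken) = 7161 kJ
  Bonds formed (products):
    C-C: 2 × 341 = 682
    C-H: 8 × 428 = 3424
    C=O: 2 × 814 = 1628
    O-H: 4 × 476 = 1904
    Σ(formed) = 7638 kJ
  ΔH_B = 7161 − 7638 = −477 kJ
ΔH_A − ΔH_B = −814 kJ, so reaction A has the more negative ΔH; |ΔH_A − ΔH_B| = 814 kJ.

Reaction A, by 814 kJ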